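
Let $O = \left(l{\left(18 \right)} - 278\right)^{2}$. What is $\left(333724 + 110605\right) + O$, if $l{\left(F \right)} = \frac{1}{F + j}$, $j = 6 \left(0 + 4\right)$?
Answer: $\frac{920101981}{1764} \approx 5.216 \cdot 10^{5}$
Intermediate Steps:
$j = 24$ ($j = 6 \cdot 4 = 24$)
$l{\left(F \right)} = \frac{1}{24 + F}$ ($l{\left(F \right)} = \frac{1}{F + 24} = \frac{1}{24 + F}$)
$O = \frac{136305625}{1764}$ ($O = \left(\frac{1}{24 + 18} - 278\right)^{2} = \left(\frac{1}{42} - 278\right)^{2} = \left(- \frac{11675}{42}\right)^{2} = \frac{136305625}{1764} \approx 77271.0$)
$\left(333724 + 110605\right) + O = \left(333724 + 110605\right) + \frac{136305625}{1764} = 444329 + \frac{136305625}{1764} = \frac{920101981}{1764}$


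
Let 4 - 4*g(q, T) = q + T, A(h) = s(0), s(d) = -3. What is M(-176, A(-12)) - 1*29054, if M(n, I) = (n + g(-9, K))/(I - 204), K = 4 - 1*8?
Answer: -8018675/276 ≈ -29053.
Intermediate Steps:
A(h) = -3
K = -4 (K = 4 - 8 = -4)
g(q, T) = 1 - T/4 - q/4 (g(q, T) = 1 - (q + T)/4 = 1 - (T + q)/4 = 1 + (-T/4 - q/4) = 1 - T/4 - q/4)
M(n, I) = (17/4 + n)/(-204 + I) (M(n, I) = (n + (1 - ¼*(-4) - ¼*(-9)))/(I - 204) = (n + (1 + 1 + 9/4))/(-204 + I) = (n + 17/4)/(-204 + I) = (17/4 + n)/(-204 + I))
M(-176, A(-12)) - 1*29054 = (17/4 - 176)/(-204 - 3) - 1*29054 = -687/4/(-207) - 29054 = -1/207*(-687/4) - 29054 = 229/276 - 29054 = -8018675/276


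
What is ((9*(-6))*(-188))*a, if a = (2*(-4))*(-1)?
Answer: 81216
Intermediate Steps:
a = 8 (a = -8*(-1) = 8)
((9*(-6))*(-188))*a = ((9*(-6))*(-188))*8 = -54*(-188)*8 = 10152*8 = 81216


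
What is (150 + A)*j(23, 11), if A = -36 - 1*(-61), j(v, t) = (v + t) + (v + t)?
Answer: 11900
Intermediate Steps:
j(v, t) = 2*t + 2*v (j(v, t) = (t + v) + (t + v) = 2*t + 2*v)
A = 25 (A = -36 + 61 = 25)
(150 + A)*j(23, 11) = (150 + 25)*(2*11 + 2*23) = 175*(22 + 46) = 175*68 = 11900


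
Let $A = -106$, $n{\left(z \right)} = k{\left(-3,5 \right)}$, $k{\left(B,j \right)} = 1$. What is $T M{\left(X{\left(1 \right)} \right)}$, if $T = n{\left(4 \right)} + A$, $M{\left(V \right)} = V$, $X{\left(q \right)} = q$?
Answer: $-105$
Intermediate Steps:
$n{\left(z \right)} = 1$
$T = -105$ ($T = 1 - 106 = -105$)
$T M{\left(X{\left(1 \right)} \right)} = \left(-105\right) 1 = -105$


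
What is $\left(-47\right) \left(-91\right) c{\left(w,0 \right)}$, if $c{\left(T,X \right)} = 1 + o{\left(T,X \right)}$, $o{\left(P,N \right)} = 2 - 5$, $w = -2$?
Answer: $-8554$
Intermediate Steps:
$o{\left(P,N \right)} = -3$
$c{\left(T,X \right)} = -2$ ($c{\left(T,X \right)} = 1 - 3 = -2$)
$\left(-47\right) \left(-91\right) c{\left(w,0 \right)} = \left(-47\right) \left(-91\right) \left(-2\right) = 4277 \left(-2\right) = -8554$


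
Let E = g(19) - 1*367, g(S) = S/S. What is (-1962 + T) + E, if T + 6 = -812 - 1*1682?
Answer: -4828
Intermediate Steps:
g(S) = 1
T = -2500 (T = -6 + (-812 - 1*1682) = -6 + (-812 - 1682) = -6 - 2494 = -2500)
E = -366 (E = 1 - 1*367 = 1 - 367 = -366)
(-1962 + T) + E = (-1962 - 2500) - 366 = -4462 - 366 = -4828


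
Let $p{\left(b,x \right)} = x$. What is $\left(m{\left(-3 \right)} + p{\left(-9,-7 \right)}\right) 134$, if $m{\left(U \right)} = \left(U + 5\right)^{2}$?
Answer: $-402$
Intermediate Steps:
$m{\left(U \right)} = \left(5 + U\right)^{2}$
$\left(m{\left(-3 \right)} + p{\left(-9,-7 \right)}\right) 134 = \left(\left(5 - 3\right)^{2} - 7\right) 134 = \left(2^{2} - 7\right) 134 = \left(4 - 7\right) 134 = \left(-3\right) 134 = -402$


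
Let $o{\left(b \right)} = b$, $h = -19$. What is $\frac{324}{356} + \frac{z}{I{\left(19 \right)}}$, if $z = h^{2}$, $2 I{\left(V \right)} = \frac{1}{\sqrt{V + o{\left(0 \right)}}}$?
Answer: $\frac{81}{89} + 722 \sqrt{19} \approx 3148.0$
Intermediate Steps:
$I{\left(V \right)} = \frac{1}{2 \sqrt{V}}$ ($I{\left(V \right)} = \frac{1}{2 \sqrt{V + 0}} = \frac{1}{2 \sqrt{V}}$)
$z = 361$ ($z = \left(-19\right)^{2} = 361$)
$\frac{324}{356} + \frac{z}{I{\left(19 \right)}} = \frac{324}{356} + \frac{361}{\frac{1}{2} \frac{1}{\sqrt{19}}} = 324 \cdot \frac{1}{356} + \frac{361}{\frac{1}{2} \frac{\sqrt{19}}{19}} = \frac{81}{89} + \frac{361}{\frac{1}{38} \sqrt{19}} = \frac{81}{89} + 361 \cdot 2 \sqrt{19} = \frac{81}{89} + 722 \sqrt{19}$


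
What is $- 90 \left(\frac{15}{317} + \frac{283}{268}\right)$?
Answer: $- \frac{4217895}{42478} \approx -99.296$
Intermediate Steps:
$- 90 \left(\frac{15}{317} + \frac{283}{268}\right) = \left(-90\right) \frac{93731}{84956} = - \frac{4217895}{42478}$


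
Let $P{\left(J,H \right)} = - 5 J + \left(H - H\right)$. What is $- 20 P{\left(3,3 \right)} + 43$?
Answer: $343$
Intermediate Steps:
$P{\left(J,H \right)} = - 5 J$ ($P{\left(J,H \right)} = - 5 J + 0 = - 5 J$)
$- 20 P{\left(3,3 \right)} + 43 = - 20 \left(\left(-5\right) 3\right) + 43 = \left(-20\right) \left(-15\right) + 43 = 300 + 43 = 343$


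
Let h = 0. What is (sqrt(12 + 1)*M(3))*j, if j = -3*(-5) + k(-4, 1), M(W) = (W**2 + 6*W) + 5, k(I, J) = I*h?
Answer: 480*sqrt(13) ≈ 1730.7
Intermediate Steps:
k(I, J) = 0 (k(I, J) = I*0 = 0)
M(W) = 5 + W**2 + 6*W
j = 15 (j = -3*(-5) + 0 = 15 + 0 = 15)
(sqrt(12 + 1)*M(3))*j = (sqrt(12 + 1)*(5 + 3**2 + 6*3))*15 = (sqrt(13)*(5 + 9 + 18))*15 = (sqrt(13)*32)*15 = (32*sqrt(13))*15 = 480*sqrt(13)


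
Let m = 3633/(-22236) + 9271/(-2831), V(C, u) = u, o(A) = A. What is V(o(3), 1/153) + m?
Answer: -648070621/188850348 ≈ -3.4317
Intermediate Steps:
m = -72144993/20983372 (m = 3633*(-1/22236) + 9271*(-1/2831) = -1211/7412 - 9271/2831 = -72144993/20983372 ≈ -3.4382)
V(o(3), 1/153) + m = 1/153 - 72144993/20983372 = -648070621/188850348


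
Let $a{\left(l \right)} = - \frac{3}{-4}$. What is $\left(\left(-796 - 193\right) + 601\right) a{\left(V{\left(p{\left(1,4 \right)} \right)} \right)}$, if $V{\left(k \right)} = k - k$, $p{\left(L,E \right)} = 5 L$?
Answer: $-291$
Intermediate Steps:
$V{\left(k \right)} = 0$
$a{\left(l \right)} = \frac{3}{4}$ ($a{\left(l \right)} = \left(-3\right) \left(- \frac{1}{4}\right) = \frac{3}{4}$)
$\left(\left(-796 - 193\right) + 601\right) a{\left(V{\left(p{\left(1,4 \right)} \right)} \right)} = \left(\left(-796 - 193\right) + 601\right) \frac{3}{4} = \left(-989 + 601\right) \frac{3}{4} = \left(-388\right) \frac{3}{4} = -291$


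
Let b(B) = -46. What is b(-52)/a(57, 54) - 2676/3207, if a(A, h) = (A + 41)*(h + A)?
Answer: -4876175/5814291 ≈ -0.83865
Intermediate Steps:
a(A, h) = (41 + A)*(A + h)
b(-52)/a(57, 54) - 2676/3207 = -46/(57**2 + 41*57 + 41*54 + 57*54) - 2676/3207 = -46/(3249 + 2337 + 2214 + 3078) - 2676*1/3207 = -46/10878 - 892/1069 = -46*1/10878 - 892/1069 = -23/5439 - 892/1069 = -4876175/5814291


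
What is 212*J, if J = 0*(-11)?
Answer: 0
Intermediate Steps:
J = 0
212*J = 212*0 = 0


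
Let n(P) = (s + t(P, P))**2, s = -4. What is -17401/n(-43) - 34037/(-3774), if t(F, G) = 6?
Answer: -32767613/7548 ≈ -4341.2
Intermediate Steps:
n(P) = 4 (n(P) = (-4 + 6)**2 = 2**2 = 4)
-17401/n(-43) - 34037/(-3774) = -17401/4 - 34037/(-3774) = -17401*1/4 - 34037*(-1/3774) = -17401/4 + 34037/3774 = -32767613/7548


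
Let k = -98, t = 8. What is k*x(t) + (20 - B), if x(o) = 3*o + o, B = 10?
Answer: -3126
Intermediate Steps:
x(o) = 4*o
k*x(t) + (20 - B) = -392*8 + (20 - 1*10) = -98*32 + (20 - 10) = -3136 + 10 = -3126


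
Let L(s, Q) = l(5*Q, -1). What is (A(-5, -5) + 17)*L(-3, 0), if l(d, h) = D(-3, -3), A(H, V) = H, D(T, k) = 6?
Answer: 72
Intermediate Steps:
l(d, h) = 6
L(s, Q) = 6
(A(-5, -5) + 17)*L(-3, 0) = (-5 + 17)*6 = 12*6 = 72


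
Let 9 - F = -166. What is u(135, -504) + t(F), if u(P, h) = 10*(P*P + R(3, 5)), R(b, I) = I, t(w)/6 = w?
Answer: 183350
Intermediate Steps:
F = 175 (F = 9 - 1*(-166) = 9 + 166 = 175)
t(w) = 6*w
u(P, h) = 50 + 10*P² (u(P, h) = 10*(P*P + 5) = 10*(P² + 5) = 10*(5 + P²) = 50 + 10*P²)
u(135, -504) + t(F) = (50 + 10*135²) + 6*175 = (50 + 10*18225) + 1050 = (50 + 182250) + 1050 = 182300 + 1050 = 183350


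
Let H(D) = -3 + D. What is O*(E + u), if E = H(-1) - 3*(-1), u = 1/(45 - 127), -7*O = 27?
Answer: 2241/574 ≈ 3.9042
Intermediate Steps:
O = -27/7 (O = -⅐*27 = -27/7 ≈ -3.8571)
u = -1/82 (u = 1/(-82) = -1/82 ≈ -0.012195)
E = -1 (E = (-3 - 1) - 3*(-1) = -4 + 3 = -1)
O*(E + u) = -27*(-1 - 1/82)/7 = -27/7*(-83/82) = 2241/574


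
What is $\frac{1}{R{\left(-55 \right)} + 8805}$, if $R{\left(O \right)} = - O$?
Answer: $\frac{1}{8860} \approx 0.00011287$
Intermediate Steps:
$\frac{1}{R{\left(-55 \right)} + 8805} = \frac{1}{\left(-1\right) \left(-55\right) + 8805} = \frac{1}{55 + 8805} = \frac{1}{8860}$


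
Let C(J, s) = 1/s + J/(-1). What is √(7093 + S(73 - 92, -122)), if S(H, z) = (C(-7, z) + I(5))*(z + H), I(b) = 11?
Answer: √67813822/122 ≈ 67.499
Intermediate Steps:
C(J, s) = 1/s - J (C(J, s) = 1/s + J*(-1) = 1/s - J)
S(H, z) = (18 + 1/z)*(H + z) (S(H, z) = ((1/z - 1*(-7)) + 11)*(z + H) = ((1/z + 7) + 11)*(H + z) = ((7 + 1/z) + 11)*(H + z) = (18 + 1/z)*(H + z))
√(7093 + S(73 - 92, -122)) = √(7093 + (1 + 18*(73 - 92) + 18*(-122) + (73 - 92)/(-122))) = √(7093 + (1 + 18*(-19) - 2196 - 19*(-1/122))) = √(7093 + (1 - 342 - 2196 + 19/122)) = √(7093 - 309495/122) = √(555851/122) = √67813822/122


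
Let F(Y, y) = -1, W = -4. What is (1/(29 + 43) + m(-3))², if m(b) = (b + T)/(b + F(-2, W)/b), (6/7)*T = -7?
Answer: 366025/20736 ≈ 17.652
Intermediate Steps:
T = -49/6 (T = (7/6)*(-7) = -49/6 ≈ -8.1667)
m(b) = (-49/6 + b)/(b - 1/b) (m(b) = (b - 49/6)/(b - 1/b) = (-49/6 + b)/(b - 1/b))
(1/(29 + 43) + m(-3))² = (1/(29 + 43) + (⅙)*(-3)*(-49 + 6*(-3))/(-1 + (-3)²))² = (1/72 + (⅙)*(-3)*(-49 - 18)/(-1 + 9))² = (1/72 + (⅙)*(-3)*(-67)/8)² = (1/72 + (⅙)*(-3)*(⅛)*(-67))² = (1/72 + 67/16)² = (605/144)² = 366025/20736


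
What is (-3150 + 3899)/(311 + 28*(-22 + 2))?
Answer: -749/249 ≈ -3.0080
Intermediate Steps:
(-3150 + 3899)/(311 + 28*(-22 + 2)) = 749/(311 + 28*(-20)) = 749/(311 - 560) = 749/(-249) = 749*(-1/249) = -749/249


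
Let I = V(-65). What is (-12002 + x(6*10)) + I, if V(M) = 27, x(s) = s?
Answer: -11915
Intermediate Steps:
I = 27
(-12002 + x(6*10)) + I = (-12002 + 6*10) + 27 = (-12002 + 60) + 27 = -11942 + 27 = -11915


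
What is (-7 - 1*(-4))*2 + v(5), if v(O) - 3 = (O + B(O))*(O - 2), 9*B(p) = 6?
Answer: 14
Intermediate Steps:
B(p) = 2/3 (B(p) = (1/9)*6 = 2/3)
v(O) = 3 + (-2 + O)*(2/3 + O) (v(O) = 3 + (O + 2/3)*(O - 2) = 3 + (2/3 + O)*(-2 + O) = 3 + (-2 + O)*(2/3 + O))
(-7 - 1*(-4))*2 + v(5) = (-7 - 1*(-4))*2 + (5/3 + 5**2 - 4/3*5) = (-7 + 4)*2 + (5/3 + 25 - 20/3) = -3*2 + 20 = -6 + 20 = 14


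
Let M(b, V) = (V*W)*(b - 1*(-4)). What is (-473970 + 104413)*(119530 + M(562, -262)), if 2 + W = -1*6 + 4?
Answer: -263382534786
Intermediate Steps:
W = -4 (W = -2 + (-1*6 + 4) = -2 + (-6 + 4) = -2 - 2 = -4)
M(b, V) = -4*V*(4 + b) (M(b, V) = (V*(-4))*(b - 1*(-4)) = (-4*V)*(b + 4) = (-4*V)*(4 + b) = -4*V*(4 + b))
(-473970 + 104413)*(119530 + M(562, -262)) = (-473970 + 104413)*(119530 - 4*(-262)*(4 + 562)) = -369557*(119530 - 4*(-262)*566) = -369557*(119530 + 593168) = -369557*712698 = -263382534786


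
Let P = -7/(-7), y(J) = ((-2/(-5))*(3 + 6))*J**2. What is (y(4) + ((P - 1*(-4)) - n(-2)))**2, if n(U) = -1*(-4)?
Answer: 85849/25 ≈ 3434.0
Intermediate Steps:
n(U) = 4
y(J) = 18*J**2/5 (y(J) = (-2*(-1/5)*9)*J**2 = ((2/5)*9)*J**2 = 18*J**2/5)
P = 1 (P = -7*(-1/7) = 1)
(y(4) + ((P - 1*(-4)) - n(-2)))**2 = ((18/5)*4**2 + ((1 - 1*(-4)) - 1*4))**2 = ((18/5)*16 + ((1 + 4) - 4))**2 = (288/5 + (5 - 4))**2 = (288/5 + 1)**2 = (293/5)**2 = 85849/25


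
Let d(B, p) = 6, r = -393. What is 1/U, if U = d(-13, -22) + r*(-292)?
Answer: 1/114762 ≈ 8.7137e-6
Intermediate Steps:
U = 114762 (U = 6 - 393*(-292) = 6 + 114756 = 114762)
1/U = 1/114762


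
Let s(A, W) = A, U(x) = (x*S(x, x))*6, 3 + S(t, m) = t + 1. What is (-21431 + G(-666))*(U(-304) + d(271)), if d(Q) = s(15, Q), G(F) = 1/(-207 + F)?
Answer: -3480914694992/291 ≈ -1.1962e+10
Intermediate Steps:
S(t, m) = -2 + t (S(t, m) = -3 + (t + 1) = -3 + (1 + t) = -2 + t)
U(x) = 6*x*(-2 + x) (U(x) = (x*(-2 + x))*6 = 6*x*(-2 + x))
d(Q) = 15
(-21431 + G(-666))*(U(-304) + d(271)) = (-21431 + 1/(-207 - 666))*(6*(-304)*(-2 - 304) + 15) = (-21431 + 1/(-873))*(6*(-304)*(-306) + 15) = (-21431 - 1/873)*(558144 + 15) = -18709264/873*558159 = -3480914694992/291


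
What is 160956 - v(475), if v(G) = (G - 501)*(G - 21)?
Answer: 172760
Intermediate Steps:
v(G) = (-501 + G)*(-21 + G)
160956 - v(475) = 160956 - (10521 + 475**2 - 522*475) = 160956 - (10521 + 225625 - 247950) = 160956 - 1*(-11804) = 160956 + 11804 = 172760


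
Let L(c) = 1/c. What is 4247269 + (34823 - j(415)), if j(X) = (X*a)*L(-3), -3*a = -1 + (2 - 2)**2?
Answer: 38539243/9 ≈ 4.2821e+6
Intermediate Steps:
a = 1/3 (a = -(-1 + (2 - 2)**2)/3 = -(-1 + 0**2)/3 = -(-1 + 0)/3 = -1/3*(-1) = 1/3 ≈ 0.33333)
j(X) = -X/9 (j(X) = (X*(1/3))/(-3) = (X/3)*(-1/3) = -X/9)
4247269 + (34823 - j(415)) = 4247269 + (34823 - (-1)*415/9) = 4247269 + (34823 - 1*(-415/9)) = 4247269 + (34823 + 415/9) = 4247269 + 313822/9 = 38539243/9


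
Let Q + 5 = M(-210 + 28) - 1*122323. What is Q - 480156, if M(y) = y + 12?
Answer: -602654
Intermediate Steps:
M(y) = 12 + y
Q = -122498 (Q = -5 + ((12 + (-210 + 28)) - 1*122323) = -5 + ((12 - 182) - 122323) = -5 + (-170 - 122323) = -5 - 122493 = -122498)
Q - 480156 = -122498 - 480156 = -602654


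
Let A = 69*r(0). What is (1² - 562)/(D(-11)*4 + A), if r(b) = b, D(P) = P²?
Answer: -51/44 ≈ -1.1591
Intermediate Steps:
A = 0 (A = 69*0 = 0)
(1² - 562)/(D(-11)*4 + A) = (1² - 562)/((-11)²*4 + 0) = (1 - 562)/(121*4 + 0) = -561/(484 + 0) = -561/484 = -561*1/484 = -51/44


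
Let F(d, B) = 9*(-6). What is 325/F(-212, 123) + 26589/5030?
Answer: -49736/67905 ≈ -0.73244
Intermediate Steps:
F(d, B) = -54
325/F(-212, 123) + 26589/5030 = 325/(-54) + 26589/5030 = 325*(-1/54) + 26589*(1/5030) = -325/54 + 26589/5030 = -49736/67905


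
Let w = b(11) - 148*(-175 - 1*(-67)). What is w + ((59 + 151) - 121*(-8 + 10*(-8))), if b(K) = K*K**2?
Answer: 28173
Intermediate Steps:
b(K) = K**3
w = 17315 (w = 11**3 - 148*(-175 - 1*(-67)) = 1331 - 148*(-175 + 67) = 1331 - 148*(-108) = 1331 + 15984 = 17315)
w + ((59 + 151) - 121*(-8 + 10*(-8))) = 17315 + ((59 + 151) - 121*(-8 + 10*(-8))) = 17315 + (210 - 121*(-8 - 80)) = 17315 + (210 - 121*(-88)) = 17315 + (210 + 10648) = 17315 + 10858 = 28173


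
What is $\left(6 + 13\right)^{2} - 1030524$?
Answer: $-1030163$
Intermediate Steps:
$\left(6 + 13\right)^{2} - 1030524 = 19^{2} - 1030524 = 361 - 1030524 = -1030163$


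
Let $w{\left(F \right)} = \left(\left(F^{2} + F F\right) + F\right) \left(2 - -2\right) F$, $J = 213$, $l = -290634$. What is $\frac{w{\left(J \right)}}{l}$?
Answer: $- \frac{12915042}{48439} \approx -266.63$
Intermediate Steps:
$w{\left(F \right)} = F \left(4 F + 8 F^{2}\right)$ ($w{\left(F \right)} = \left(\left(F^{2} + F^{2}\right) + F\right) \left(2 + 2\right) F = \left(2 F^{2} + F\right) 4 F = \left(F + 2 F^{2}\right) 4 F = \left(4 F + 8 F^{2}\right) F = F \left(4 F + 8 F^{2}\right)$)
$\frac{w{\left(J \right)}}{l} = \frac{213^{2} \left(4 + 8 \cdot 213\right)}{-290634} = 45369 \left(4 + 1704\right) \left(- \frac{1}{290634}\right) = 45369 \cdot 1708 \left(- \frac{1}{290634}\right) = 77490252 \left(- \frac{1}{290634}\right) = - \frac{12915042}{48439}$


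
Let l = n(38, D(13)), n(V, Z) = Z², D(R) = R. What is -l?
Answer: -169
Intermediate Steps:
l = 169 (l = 13² = 169)
-l = -1*169 = -169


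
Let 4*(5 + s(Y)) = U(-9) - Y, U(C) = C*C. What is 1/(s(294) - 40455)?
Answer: -4/162053 ≈ -2.4683e-5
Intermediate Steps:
U(C) = C²
s(Y) = 61/4 - Y/4 (s(Y) = -5 + ((-9)² - Y)/4 = -5 + (81 - Y)/4 = -5 + (81/4 - Y/4) = 61/4 - Y/4)
1/(s(294) - 40455) = 1/((61/4 - ¼*294) - 40455) = 1/((61/4 - 147/2) - 40455) = 1/(-233/4 - 40455) = 1/(-162053/4) = -4/162053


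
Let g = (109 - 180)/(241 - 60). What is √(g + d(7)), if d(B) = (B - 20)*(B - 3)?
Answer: I*√1716423/181 ≈ 7.2383*I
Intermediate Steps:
d(B) = (-20 + B)*(-3 + B)
g = -71/181 ≈ -0.39227
√(g + d(7)) = √(-71/181 + (60 + 7² - 23*7)) = √(-71/181 + (60 + 49 - 161)) = √(-71/181 - 52) = √(-9483/181) = I*√1716423/181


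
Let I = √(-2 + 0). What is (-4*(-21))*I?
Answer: 84*I*√2 ≈ 118.79*I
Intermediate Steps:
I = I*√2 (I = √(-2) = I*√2 ≈ 1.4142*I)
(-4*(-21))*I = (-4*(-21))*(I*√2) = 84*(I*√2) = 84*I*√2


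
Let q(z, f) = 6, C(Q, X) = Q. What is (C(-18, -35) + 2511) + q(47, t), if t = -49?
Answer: 2499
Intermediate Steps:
(C(-18, -35) + 2511) + q(47, t) = (-18 + 2511) + 6 = 2493 + 6 = 2499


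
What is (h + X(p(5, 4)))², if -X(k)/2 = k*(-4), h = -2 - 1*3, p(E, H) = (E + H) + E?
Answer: 11449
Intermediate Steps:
p(E, H) = H + 2*E
h = -5 (h = -2 - 3 = -5)
X(k) = 8*k (X(k) = -2*k*(-4) = -(-8)*k = 8*k)
(h + X(p(5, 4)))² = (-5 + 8*(4 + 2*5))² = (-5 + 8*(4 + 10))² = (-5 + 8*14)² = (-5 + 112)² = 107² = 11449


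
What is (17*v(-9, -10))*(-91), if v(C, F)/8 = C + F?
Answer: 235144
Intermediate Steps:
v(C, F) = 8*C + 8*F (v(C, F) = 8*(C + F) = 8*C + 8*F)
(17*v(-9, -10))*(-91) = (17*(8*(-9) + 8*(-10)))*(-91) = (17*(-72 - 80))*(-91) = (17*(-152))*(-91) = -2584*(-91) = 235144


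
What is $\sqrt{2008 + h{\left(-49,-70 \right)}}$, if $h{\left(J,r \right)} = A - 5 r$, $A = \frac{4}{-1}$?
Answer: $\sqrt{2354} \approx 48.518$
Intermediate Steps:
$A = -4$ ($A = 4 \left(-1\right) = -4$)
$h{\left(J,r \right)} = -4 - 5 r$
$\sqrt{2008 + h{\left(-49,-70 \right)}} = \sqrt{2008 - -346} = \sqrt{2008 + \left(-4 + 350\right)} = \sqrt{2008 + 346} = \sqrt{2354}$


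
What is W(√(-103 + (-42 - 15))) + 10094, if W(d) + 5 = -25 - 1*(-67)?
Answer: 10131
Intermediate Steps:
W(d) = 37 (W(d) = -5 + (-25 - 1*(-67)) = -5 + (-25 + 67) = -5 + 42 = 37)
W(√(-103 + (-42 - 15))) + 10094 = 37 + 10094 = 10131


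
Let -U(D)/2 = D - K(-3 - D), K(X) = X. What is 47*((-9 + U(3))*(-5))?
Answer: 6345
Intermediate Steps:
U(D) = -6 - 4*D (U(D) = -2*(D - (-3 - D)) = -2*(D + (3 + D)) = -2*(3 + 2*D) = -6 - 4*D)
47*((-9 + U(3))*(-5)) = 47*((-9 + (-6 - 4*3))*(-5)) = 47*((-9 + (-6 - 12))*(-5)) = 47*((-9 - 18)*(-5)) = 47*(-27*(-5)) = 47*135 = 6345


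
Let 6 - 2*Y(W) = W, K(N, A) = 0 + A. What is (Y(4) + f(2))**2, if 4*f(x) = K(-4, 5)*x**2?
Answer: 36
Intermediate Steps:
K(N, A) = A
Y(W) = 3 - W/2
f(x) = 5*x**2/4 (f(x) = (5*x**2)/4 = 5*x**2/4)
(Y(4) + f(2))**2 = ((3 - 1/2*4) + (5/4)*2**2)**2 = ((3 - 2) + (5/4)*4)**2 = (1 + 5)**2 = 6**2 = 36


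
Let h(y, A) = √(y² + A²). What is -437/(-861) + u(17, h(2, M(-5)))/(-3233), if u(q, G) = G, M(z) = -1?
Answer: 437/861 - √5/3233 ≈ 0.50686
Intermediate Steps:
h(y, A) = √(A² + y²)
-437/(-861) + u(17, h(2, M(-5)))/(-3233) = -437/(-861) + √((-1)² + 2²)/(-3233) = -437*(-1/861) + √(1 + 4)*(-1/3233) = 437/861 + √5*(-1/3233) = 437/861 - √5/3233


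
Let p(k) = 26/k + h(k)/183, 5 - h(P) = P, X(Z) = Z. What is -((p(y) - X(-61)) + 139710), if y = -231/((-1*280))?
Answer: -3752300119/26840 ≈ -1.3980e+5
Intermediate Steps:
h(P) = 5 - P
y = 33/40 (y = -231/(-280) = -231*(-1/280) = 33/40 ≈ 0.82500)
p(k) = 5/183 + 26/k - k/183 (p(k) = 26/k + (5 - k)/183 = 26/k + (5 - k)*(1/183) = 26/k + (5/183 - k/183) = 5/183 + 26/k - k/183)
-((p(y) - X(-61)) + 139710) = -(((4758 + 33*(5 - 1*33/40)/40)/(183*(33/40)) - 1*(-61)) + 139710) = -(((1/183)*(40/33)*(4758 + 33*(5 - 33/40)/40) + 61) + 139710) = -(((1/183)*(40/33)*(4758 + (33/40)*(167/40)) + 61) + 139710) = -(((1/183)*(40/33)*(4758 + 5511/1600) + 61) + 139710) = -(((1/183)*(40/33)*(7618311/1600) + 61) + 139710) = -((846479/26840 + 61) + 139710) = -(2483719/26840 + 139710) = -1*3752300119/26840 = -3752300119/26840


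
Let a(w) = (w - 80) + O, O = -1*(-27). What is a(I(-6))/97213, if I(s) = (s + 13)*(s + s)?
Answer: -137/97213 ≈ -0.0014093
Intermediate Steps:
O = 27
I(s) = 2*s*(13 + s) (I(s) = (13 + s)*(2*s) = 2*s*(13 + s))
a(w) = -53 + w (a(w) = (w - 80) + 27 = (-80 + w) + 27 = -53 + w)
a(I(-6))/97213 = (-53 + 2*(-6)*(13 - 6))/97213 = (-53 + 2*(-6)*7)*(1/97213) = (-53 - 84)*(1/97213) = -137*1/97213 = -137/97213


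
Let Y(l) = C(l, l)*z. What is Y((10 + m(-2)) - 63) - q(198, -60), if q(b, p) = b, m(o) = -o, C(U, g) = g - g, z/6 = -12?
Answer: -198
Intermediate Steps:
z = -72 (z = 6*(-12) = -72)
C(U, g) = 0
Y(l) = 0 (Y(l) = 0*(-72) = 0)
Y((10 + m(-2)) - 63) - q(198, -60) = 0 - 1*198 = 0 - 198 = -198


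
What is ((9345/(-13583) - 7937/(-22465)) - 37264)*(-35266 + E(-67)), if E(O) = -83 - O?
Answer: 401188699070965988/305142095 ≈ 1.3148e+9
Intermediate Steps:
((9345/(-13583) - 7937/(-22465)) - 37264)*(-35266 + E(-67)) = ((9345/(-13583) - 7937/(-22465)) - 37264)*(-35266 + (-83 - 1*(-67))) = ((9345*(-1/13583) - 7937*(-1/22465)) - 37264)*(-35266 + (-83 + 67)) = ((-9345/13583 + 7937/22465) - 37264)*(-35266 - 16) = (-102127154/305142095 - 37264)*(-35282) = -11370917155234/305142095*(-35282) = 401188699070965988/305142095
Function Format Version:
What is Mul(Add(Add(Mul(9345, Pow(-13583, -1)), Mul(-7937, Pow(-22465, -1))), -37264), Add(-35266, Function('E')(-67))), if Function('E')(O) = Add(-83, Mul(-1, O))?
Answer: Rational(401188699070965988, 305142095) ≈ 1.3148e+9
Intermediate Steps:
Mul(Add(Add(Mul(9345, Pow(-13583, -1)), Mul(-7937, Pow(-22465, -1))), -37264), Add(-35266, Function('E')(-67))) = Mul(Add(Add(Mul(9345, Pow(-13583, -1)), Mul(-7937, Pow(-22465, -1))), -37264), Add(-35266, Add(-83, Mul(-1, -67)))) = Mul(Add(Add(Mul(9345, Rational(-1, 13583)), Mul(-7937, Rational(-1, 22465))), -37264), Add(-35266, Add(-83, 67))) = Mul(Add(Add(Rational(-9345, 13583), Rational(7937, 22465)), -37264), Add(-35266, -16)) = Mul(Add(Rational(-102127154, 305142095), -37264), -35282) = Mul(Rational(-11370917155234, 305142095), -35282) = Rational(401188699070965988, 305142095)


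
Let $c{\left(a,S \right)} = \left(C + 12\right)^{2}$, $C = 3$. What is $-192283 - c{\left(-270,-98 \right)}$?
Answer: $-192508$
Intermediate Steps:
$c{\left(a,S \right)} = 225$ ($c{\left(a,S \right)} = \left(3 + 12\right)^{2} = 15^{2} = 225$)
$-192283 - c{\left(-270,-98 \right)} = -192283 - 225 = -192508$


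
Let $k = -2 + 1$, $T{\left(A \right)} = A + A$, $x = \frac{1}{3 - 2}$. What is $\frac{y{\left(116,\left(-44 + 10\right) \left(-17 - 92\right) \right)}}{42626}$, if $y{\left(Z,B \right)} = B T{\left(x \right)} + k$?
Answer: $\frac{7411}{42626} \approx 0.17386$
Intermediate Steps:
$x = 1$ ($x = 1^{-1} = 1$)
$T{\left(A \right)} = 2 A$
$k = -1$
$y{\left(Z,B \right)} = -1 + 2 B$ ($y{\left(Z,B \right)} = B 2 \cdot 1 - 1 = B 2 - 1 = 2 B - 1 = -1 + 2 B$)
$\frac{y{\left(116,\left(-44 + 10\right) \left(-17 - 92\right) \right)}}{42626} = \frac{-1 + 2 \left(-44 + 10\right) \left(-17 - 92\right)}{42626} = \left(-1 + 2 \left(\left(-34\right) \left(-109\right)\right)\right) \frac{1}{42626} = \left(-1 + 2 \cdot 3706\right) \frac{1}{42626} = \left(-1 + 7412\right) \frac{1}{42626} = 7411 \cdot \frac{1}{42626} = \frac{7411}{42626}$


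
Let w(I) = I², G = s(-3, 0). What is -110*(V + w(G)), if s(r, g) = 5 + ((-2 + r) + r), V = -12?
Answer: 330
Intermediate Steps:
s(r, g) = 3 + 2*r (s(r, g) = 5 + (-2 + 2*r) = 3 + 2*r)
G = -3 (G = 3 + 2*(-3) = 3 - 6 = -3)
-110*(V + w(G)) = -110*(-12 + (-3)²) = -110*(-12 + 9) = -110*(-3) = 330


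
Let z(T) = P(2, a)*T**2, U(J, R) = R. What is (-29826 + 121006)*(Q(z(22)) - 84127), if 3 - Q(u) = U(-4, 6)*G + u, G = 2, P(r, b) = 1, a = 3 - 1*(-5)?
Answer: -7715651600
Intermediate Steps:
a = 8 (a = 3 + 5 = 8)
z(T) = T**2 (z(T) = 1*T**2 = T**2)
Q(u) = -9 - u (Q(u) = 3 - (6*2 + u) = 3 - (12 + u) = 3 + (-12 - u) = -9 - u)
(-29826 + 121006)*(Q(z(22)) - 84127) = (-29826 + 121006)*((-9 - 1*22**2) - 84127) = 91180*((-9 - 1*484) - 84127) = 91180*((-9 - 484) - 84127) = 91180*(-493 - 84127) = 91180*(-84620) = -7715651600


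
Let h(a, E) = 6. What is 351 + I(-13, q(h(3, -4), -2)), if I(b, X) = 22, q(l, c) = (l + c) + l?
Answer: 373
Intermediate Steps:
q(l, c) = c + 2*l (q(l, c) = (c + l) + l = c + 2*l)
351 + I(-13, q(h(3, -4), -2)) = 351 + 22 = 373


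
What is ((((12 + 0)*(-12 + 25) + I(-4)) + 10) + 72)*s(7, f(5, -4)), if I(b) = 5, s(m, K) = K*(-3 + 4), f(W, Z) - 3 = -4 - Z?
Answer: 729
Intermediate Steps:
f(W, Z) = -1 - Z (f(W, Z) = 3 + (-4 - Z) = -1 - Z)
s(m, K) = K (s(m, K) = K*1 = K)
((((12 + 0)*(-12 + 25) + I(-4)) + 10) + 72)*s(7, f(5, -4)) = ((((12 + 0)*(-12 + 25) + 5) + 10) + 72)*(-1 - 1*(-4)) = (((12*13 + 5) + 10) + 72)*(-1 + 4) = (((156 + 5) + 10) + 72)*3 = ((161 + 10) + 72)*3 = (171 + 72)*3 = 243*3 = 729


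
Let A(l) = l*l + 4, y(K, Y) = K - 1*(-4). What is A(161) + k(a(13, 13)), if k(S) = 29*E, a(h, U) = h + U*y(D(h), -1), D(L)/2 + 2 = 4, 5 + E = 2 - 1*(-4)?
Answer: 25954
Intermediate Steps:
E = 1 (E = -5 + (2 - 1*(-4)) = -5 + (2 + 4) = -5 + 6 = 1)
D(L) = 4 (D(L) = -4 + 2*4 = -4 + 8 = 4)
y(K, Y) = 4 + K (y(K, Y) = K + 4 = 4 + K)
A(l) = 4 + l² (A(l) = l² + 4 = 4 + l²)
a(h, U) = h + 8*U (a(h, U) = h + U*(4 + 4) = h + U*8 = h + 8*U)
k(S) = 29 (k(S) = 29*1 = 29)
A(161) + k(a(13, 13)) = (4 + 161²) + 29 = (4 + 25921) + 29 = 25925 + 29 = 25954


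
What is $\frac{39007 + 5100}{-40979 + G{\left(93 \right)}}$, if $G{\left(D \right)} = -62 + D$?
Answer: $- \frac{44107}{40948} \approx -1.0771$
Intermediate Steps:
$\frac{39007 + 5100}{-40979 + G{\left(93 \right)}} = \frac{39007 + 5100}{-40979 + \left(-62 + 93\right)} = \frac{44107}{-40979 + 31} = \frac{44107}{-40948} = 44107 \left(- \frac{1}{40948}\right) = - \frac{44107}{40948}$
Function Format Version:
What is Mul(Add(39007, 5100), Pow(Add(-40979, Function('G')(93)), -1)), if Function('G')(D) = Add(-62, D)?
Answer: Rational(-44107, 40948) ≈ -1.0771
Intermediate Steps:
Mul(Add(39007, 5100), Pow(Add(-40979, Function('G')(93)), -1)) = Mul(Add(39007, 5100), Pow(Add(-40979, Add(-62, 93)), -1)) = Mul(44107, Pow(Add(-40979, 31), -1)) = Mul(44107, Pow(-40948, -1)) = Mul(44107, Rational(-1, 40948)) = Rational(-44107, 40948)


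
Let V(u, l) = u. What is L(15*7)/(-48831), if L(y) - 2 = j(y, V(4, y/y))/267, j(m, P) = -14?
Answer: -520/13037877 ≈ -3.9884e-5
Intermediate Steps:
L(y) = 520/267 (L(y) = 2 - 14/267 = 520/267)
L(15*7)/(-48831) = (520/267)/(-48831) = (520/267)*(-1/48831) = -520/13037877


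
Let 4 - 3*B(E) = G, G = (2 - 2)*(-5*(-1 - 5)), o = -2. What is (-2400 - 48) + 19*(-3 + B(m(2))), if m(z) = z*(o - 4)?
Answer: -7439/3 ≈ -2479.7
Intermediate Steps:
m(z) = -6*z (m(z) = z*(-2 - 4) = z*(-6) = -6*z)
G = 0 (G = 0*(-5*(-6)) = 0*30 = 0)
B(E) = 4/3 (B(E) = 4/3 - ⅓*0 = 4/3 + 0 = 4/3)
(-2400 - 48) + 19*(-3 + B(m(2))) = (-2400 - 48) + 19*(-3 + 4/3) = -2448 + 19*(-5/3) = -2448 - 95/3 = -7439/3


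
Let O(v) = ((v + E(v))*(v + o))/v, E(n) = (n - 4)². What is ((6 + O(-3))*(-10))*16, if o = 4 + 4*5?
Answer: 50560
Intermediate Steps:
o = 24 (o = 4 + 20 = 24)
E(n) = (-4 + n)²
O(v) = (24 + v)*(v + (-4 + v)²)/v (O(v) = ((v + (-4 + v)²)*(v + 24))/v = ((v + (-4 + v)²)*(24 + v))/v = ((24 + v)*(v + (-4 + v)²))/v = (24 + v)*(v + (-4 + v)²)/v)
((6 + O(-3))*(-10))*16 = ((6 + (-152 + (-3)² + 17*(-3) + 384/(-3)))*(-10))*16 = ((6 + (-152 + 9 - 51 + 384*(-⅓)))*(-10))*16 = ((6 + (-152 + 9 - 51 - 128))*(-10))*16 = ((6 - 322)*(-10))*16 = -316*(-10)*16 = 3160*16 = 50560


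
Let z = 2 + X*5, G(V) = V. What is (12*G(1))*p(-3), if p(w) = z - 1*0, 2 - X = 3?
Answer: -36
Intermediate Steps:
X = -1 (X = 2 - 1*3 = 2 - 3 = -1)
z = -3 (z = 2 - 1*5 = 2 - 5 = -3)
p(w) = -3 (p(w) = -3 - 1*0 = -3 + 0 = -3)
(12*G(1))*p(-3) = (12*1)*(-3) = 12*(-3) = -36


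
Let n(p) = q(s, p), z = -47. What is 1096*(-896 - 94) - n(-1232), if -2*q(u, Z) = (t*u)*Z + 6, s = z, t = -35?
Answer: -2098357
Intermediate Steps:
s = -47
q(u, Z) = -3 + 35*Z*u/2 (q(u, Z) = -((-35*u)*Z + 6)/2 = -(-35*Z*u + 6)/2 = -(6 - 35*Z*u)/2 = -3 + 35*Z*u/2)
n(p) = -3 - 1645*p/2 (n(p) = -3 + (35/2)*p*(-47) = -3 - 1645*p/2)
1096*(-896 - 94) - n(-1232) = 1096*(-896 - 94) - (-3 - 1645/2*(-1232)) = 1096*(-990) - (-3 + 1013320) = -1085040 - 1*1013317 = -1085040 - 1013317 = -2098357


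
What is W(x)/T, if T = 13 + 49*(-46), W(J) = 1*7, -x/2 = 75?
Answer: -7/2241 ≈ -0.0031236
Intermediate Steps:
x = -150 (x = -2*75 = -150)
W(J) = 7
T = -2241 (T = 13 - 2254 = -2241)
W(x)/T = 7/(-2241) = 7*(-1/2241) = -7/2241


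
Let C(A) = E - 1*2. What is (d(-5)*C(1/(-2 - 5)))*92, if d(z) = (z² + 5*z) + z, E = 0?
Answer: 920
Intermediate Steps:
d(z) = z² + 6*z
C(A) = -2 (C(A) = 0 - 1*2 = 0 - 2 = -2)
(d(-5)*C(1/(-2 - 5)))*92 = (-5*(6 - 5)*(-2))*92 = (-5*1*(-2))*92 = -5*(-2)*92 = 10*92 = 920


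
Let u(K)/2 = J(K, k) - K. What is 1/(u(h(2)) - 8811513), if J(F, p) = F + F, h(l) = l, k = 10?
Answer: -1/8811509 ≈ -1.1349e-7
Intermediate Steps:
J(F, p) = 2*F
u(K) = 2*K (u(K) = 2*(2*K - K) = 2*K)
1/(u(h(2)) - 8811513) = 1/(2*2 - 8811513) = 1/(4 - 8811513) = 1/(-8811509) = -1/8811509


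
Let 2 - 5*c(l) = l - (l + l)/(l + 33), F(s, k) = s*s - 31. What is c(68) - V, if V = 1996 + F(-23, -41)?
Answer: -253200/101 ≈ -2506.9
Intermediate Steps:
F(s, k) = -31 + s² (F(s, k) = s² - 31 = -31 + s²)
V = 2494 (V = 1996 + (-31 + (-23)²) = 1996 + (-31 + 529) = 1996 + 498 = 2494)
c(l) = ⅖ - l/5 + 2*l/(5*(33 + l)) (c(l) = ⅖ - (l - (l + l)/(l + 33))/5 = ⅖ - (l - 2*l/(33 + l))/5 = ⅖ + (-l/5 + 2*l/(5*(33 + l))) = ⅖ - l/5 + 2*l/(5*(33 + l)))
c(68) - V = (66 - 1*68² - 29*68)/(5*(33 + 68)) - 1*2494 = (⅕)*(66 - 1*4624 - 1972)/101 - 2494 = (⅕)*(1/101)*(66 - 4624 - 1972) - 2494 = (⅕)*(1/101)*(-6530) - 2494 = -1306/101 - 2494 = -253200/101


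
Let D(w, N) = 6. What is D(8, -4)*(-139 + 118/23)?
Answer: -18474/23 ≈ -803.22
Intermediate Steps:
D(8, -4)*(-139 + 118/23) = 6*(-139 + 118/23) = 6*(-3079/23) = -18474/23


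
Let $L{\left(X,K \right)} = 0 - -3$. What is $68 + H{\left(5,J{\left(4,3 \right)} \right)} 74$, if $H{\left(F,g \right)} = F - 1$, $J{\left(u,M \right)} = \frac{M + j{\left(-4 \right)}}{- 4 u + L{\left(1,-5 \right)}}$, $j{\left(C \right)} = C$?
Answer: $364$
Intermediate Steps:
$L{\left(X,K \right)} = 3$ ($L{\left(X,K \right)} = 0 + 3 = 3$)
$J{\left(u,M \right)} = \frac{-4 + M}{3 - 4 u}$ ($J{\left(u,M \right)} = \frac{M - 4}{- 4 u + 3} = \frac{-4 + M}{3 - 4 u}$)
$H{\left(F,g \right)} = -1 + F$
$68 + H{\left(5,J{\left(4,3 \right)} \right)} 74 = 68 + \left(-1 + 5\right) 74 = 68 + 4 \cdot 74 = 68 + 296 = 364$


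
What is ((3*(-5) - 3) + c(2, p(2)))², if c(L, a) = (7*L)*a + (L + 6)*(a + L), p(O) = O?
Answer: 1764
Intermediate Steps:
c(L, a) = (6 + L)*(L + a) + 7*L*a (c(L, a) = 7*L*a + (6 + L)*(L + a) = (6 + L)*(L + a) + 7*L*a)
((3*(-5) - 3) + c(2, p(2)))² = ((3*(-5) - 3) + (2² + 6*2 + 6*2 + 8*2*2))² = ((-15 - 3) + (4 + 12 + 12 + 32))² = (-18 + 60)² = 42² = 1764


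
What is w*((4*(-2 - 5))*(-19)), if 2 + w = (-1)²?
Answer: -532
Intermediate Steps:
w = -1 (w = -2 + (-1)² = -2 + 1 = -1)
w*((4*(-2 - 5))*(-19)) = -4*(-2 - 5)*(-19) = -4*(-7)*(-19) = -(-28)*(-19) = -1*532 = -532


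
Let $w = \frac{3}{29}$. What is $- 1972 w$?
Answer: $-204$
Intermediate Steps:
$w = \frac{3}{29}$ ($w = 3 \cdot \frac{1}{29} = \frac{3}{29} \approx 0.10345$)
$- 1972 w = \left(-1972\right) \frac{3}{29} = -204$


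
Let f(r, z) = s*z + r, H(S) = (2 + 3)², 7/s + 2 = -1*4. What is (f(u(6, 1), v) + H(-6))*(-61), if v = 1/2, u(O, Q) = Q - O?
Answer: -14213/12 ≈ -1184.4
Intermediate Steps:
s = -7/6 (s = 7/(-2 - 1*4) = 7/(-2 - 4) = 7/(-6) = 7*(-⅙) = -7/6 ≈ -1.1667)
H(S) = 25 (H(S) = 5² = 25)
v = ½ ≈ 0.50000
f(r, z) = r - 7*z/6 (f(r, z) = -7*z/6 + r = r - 7*z/6)
(f(u(6, 1), v) + H(-6))*(-61) = (((1 - 1*6) - 7/6*½) + 25)*(-61) = (((1 - 6) - 7/12) + 25)*(-61) = ((-5 - 7/12) + 25)*(-61) = (-67/12 + 25)*(-61) = (233/12)*(-61) = -14213/12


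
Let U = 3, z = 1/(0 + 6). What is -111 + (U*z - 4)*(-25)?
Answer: -47/2 ≈ -23.500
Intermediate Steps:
z = 1/6 ≈ 0.16667
-111 + (U*z - 4)*(-25) = -111 + (3*(1/6) - 4)*(-25) = -111 + (1/2 - 4)*(-25) = -111 - 7/2*(-25) = -111 + 175/2 = -47/2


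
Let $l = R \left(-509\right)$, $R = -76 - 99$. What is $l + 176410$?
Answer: $265485$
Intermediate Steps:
$R = -175$ ($R = -76 - 99 = -175$)
$l = 89075$ ($l = \left(-175\right) \left(-509\right) = 89075$)
$l + 176410 = 89075 + 176410 = 265485$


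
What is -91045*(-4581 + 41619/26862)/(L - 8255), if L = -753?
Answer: -3733245689045/80657632 ≈ -46285.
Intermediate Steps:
-91045*(-4581 + 41619/26862)/(L - 8255) = -91045*(-4581 + 41619/26862)/(-753 - 8255) = -91045/((-9008/(-4581 + 41619*(1/26862)))) = -91045/((-9008/(-4581 + 13873/8954))) = -91045/((-9008/(-41004401/8954))) = -91045/((-9008*(-8954/41004401))) = -91045/80657632/41004401 = -91045*41004401/80657632 = -3733245689045/80657632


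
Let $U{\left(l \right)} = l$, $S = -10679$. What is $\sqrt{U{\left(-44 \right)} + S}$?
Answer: $i \sqrt{10723} \approx 103.55 i$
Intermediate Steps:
$\sqrt{U{\left(-44 \right)} + S} = \sqrt{-44 - 10679} = \sqrt{-10723} = i \sqrt{10723}$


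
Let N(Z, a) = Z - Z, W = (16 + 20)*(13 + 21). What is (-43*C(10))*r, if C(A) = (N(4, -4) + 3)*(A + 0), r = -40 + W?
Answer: -1527360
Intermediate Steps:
W = 1224 (W = 36*34 = 1224)
N(Z, a) = 0
r = 1184 (r = -40 + 1224 = 1184)
C(A) = 3*A (C(A) = (0 + 3)*(A + 0) = 3*A)
(-43*C(10))*r = -129*10*1184 = -43*30*1184 = -1290*1184 = -1527360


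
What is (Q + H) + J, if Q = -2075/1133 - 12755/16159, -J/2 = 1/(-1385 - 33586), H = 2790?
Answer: 14749019202904/5291357097 ≈ 2787.4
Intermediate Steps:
J = 2/34971 (J = -2/(-1385 - 33586) = -2/(-34971) = -2*(-1/34971) = 2/34971 ≈ 5.7190e-5)
Q = -396540/151307 (Q = -2075*1/1133 - 12755*1/16159 = -2075/1133 - 12755/16159 = -396540/151307 ≈ -2.6208)
(Q + H) + J = (-396540/151307 + 2790) + 2/34971 = 421749990/151307 + 2/34971 = 14749019202904/5291357097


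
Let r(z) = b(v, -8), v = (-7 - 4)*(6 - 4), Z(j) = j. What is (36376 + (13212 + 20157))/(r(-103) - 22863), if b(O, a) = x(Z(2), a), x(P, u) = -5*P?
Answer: -69745/22873 ≈ -3.0492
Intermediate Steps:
v = -22 (v = -11*2 = -22)
b(O, a) = -10 (b(O, a) = -5*2 = -10)
r(z) = -10
(36376 + (13212 + 20157))/(r(-103) - 22863) = (36376 + (13212 + 20157))/(-10 - 22863) = (36376 + 33369)/(-22873) = 69745*(-1/22873) = -69745/22873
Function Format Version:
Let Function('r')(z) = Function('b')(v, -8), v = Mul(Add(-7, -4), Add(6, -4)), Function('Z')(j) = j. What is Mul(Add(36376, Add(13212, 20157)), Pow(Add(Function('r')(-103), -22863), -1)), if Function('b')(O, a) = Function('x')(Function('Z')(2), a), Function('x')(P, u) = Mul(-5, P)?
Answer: Rational(-69745, 22873) ≈ -3.0492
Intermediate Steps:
v = -22 (v = Mul(-11, 2) = -22)
Function('b')(O, a) = -10 (Function('b')(O, a) = Mul(-5, 2) = -10)
Function('r')(z) = -10
Mul(Add(36376, Add(13212, 20157)), Pow(Add(Function('r')(-103), -22863), -1)) = Mul(Add(36376, Add(13212, 20157)), Pow(Add(-10, -22863), -1)) = Mul(Add(36376, 33369), Pow(-22873, -1)) = Mul(69745, Rational(-1, 22873)) = Rational(-69745, 22873)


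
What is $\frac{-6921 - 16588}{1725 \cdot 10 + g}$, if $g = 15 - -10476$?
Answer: $- \frac{23509}{27741} \approx -0.84745$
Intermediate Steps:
$g = 10491$ ($g = 15 + 10476 = 10491$)
$\frac{-6921 - 16588}{1725 \cdot 10 + g} = \frac{-6921 - 16588}{1725 \cdot 10 + 10491} = - \frac{23509}{17250 + 10491} = - \frac{23509}{27741}$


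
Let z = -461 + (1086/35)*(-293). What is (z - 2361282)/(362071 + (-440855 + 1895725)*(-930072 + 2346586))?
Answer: -82979203/72129542983785 ≈ -1.1504e-6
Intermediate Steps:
z = -334333/35 (z = -461 + (1086*(1/35))*(-293) = -461 + (1086/35)*(-293) = -461 - 318198/35 = -334333/35 ≈ -9552.4)
(z - 2361282)/(362071 + (-440855 + 1895725)*(-930072 + 2346586)) = (-334333/35 - 2361282)/(362071 + (-440855 + 1895725)*(-930072 + 2346586)) = -82979203/(35*(362071 + 1454870*1416514)) = -82979203/(35*(362071 + 2060843723180)) = -82979203/35/2060844085251 = -82979203/35*1/2060844085251 = -82979203/72129542983785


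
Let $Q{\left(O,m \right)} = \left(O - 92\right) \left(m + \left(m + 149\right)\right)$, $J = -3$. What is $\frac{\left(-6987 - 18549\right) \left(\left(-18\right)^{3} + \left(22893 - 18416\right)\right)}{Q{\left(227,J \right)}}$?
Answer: $\frac{2306752}{1287} \approx 1792.3$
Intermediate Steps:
$Q{\left(O,m \right)} = \left(-92 + O\right) \left(149 + 2 m\right)$ ($Q{\left(O,m \right)} = \left(-92 + O\right) \left(m + \left(149 + m\right)\right) = \left(-92 + O\right) \left(149 + 2 m\right)$)
$\frac{\left(-6987 - 18549\right) \left(\left(-18\right)^{3} + \left(22893 - 18416\right)\right)}{Q{\left(227,J \right)}} = \frac{\left(-6987 - 18549\right) \left(\left(-18\right)^{3} + \left(22893 - 18416\right)\right)}{-13708 - -552 + 149 \cdot 227 + 2 \cdot 227 \left(-3\right)} = \frac{\left(-25536\right) \left(-5832 + \left(22893 - 18416\right)\right)}{-13708 + 552 + 33823 - 1362} = \frac{\left(-25536\right) \left(-5832 + 4477\right)}{19305} = \left(-25536\right) \left(-1355\right) \frac{1}{19305} = 34601280 \cdot \frac{1}{19305} = \frac{2306752}{1287}$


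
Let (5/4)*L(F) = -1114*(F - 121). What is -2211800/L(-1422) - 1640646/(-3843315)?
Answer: -61949963933/52430808255 ≈ -1.1816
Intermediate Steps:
L(F) = 539176/5 - 4456*F/5 (L(F) = 4*(-1114*(F - 121))/5 = 4*(-1114*(-121 + F))/5 = 4*(134794 - 1114*F)/5 = 539176/5 - 4456*F/5)
-2211800/L(-1422) - 1640646/(-3843315) = -2211800/(539176/5 - 4456/5*(-1422)) - 1640646/(-3843315) = -2211800/(539176/5 + 6336432/5) - 1640646*(-1/3843315) = -2211800/6875608/5 + 26042/61005 = -2211800*5/6875608 + 26042/61005 = -1382375/859451 + 26042/61005 = -61949963933/52430808255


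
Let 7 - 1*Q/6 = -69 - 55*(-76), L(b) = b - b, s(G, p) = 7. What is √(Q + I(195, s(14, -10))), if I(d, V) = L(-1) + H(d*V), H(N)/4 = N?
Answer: 2*I*√4791 ≈ 138.43*I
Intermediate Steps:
H(N) = 4*N
L(b) = 0
I(d, V) = 4*V*d (I(d, V) = 0 + 4*(d*V) = 0 + 4*(V*d) = 0 + 4*V*d = 4*V*d)
Q = -24624 (Q = 42 - 6*(-69 - 55*(-76)) = 42 - 6*(-69 + 4180) = 42 - 6*4111 = 42 - 24666 = -24624)
√(Q + I(195, s(14, -10))) = √(-24624 + 4*7*195) = √(-24624 + 5460) = √(-19164) = 2*I*√4791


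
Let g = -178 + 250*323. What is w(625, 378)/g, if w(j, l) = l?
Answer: 189/40286 ≈ 0.0046915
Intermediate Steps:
g = 80572 (g = -178 + 80750 = 80572)
w(625, 378)/g = 378/80572 = 378*(1/80572) = 189/40286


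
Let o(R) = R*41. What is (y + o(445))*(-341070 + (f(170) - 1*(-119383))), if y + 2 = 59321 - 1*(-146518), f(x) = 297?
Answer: -49609513980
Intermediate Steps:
y = 205837 (y = -2 + (59321 - 1*(-146518)) = -2 + (59321 + 146518) = -2 + 205839 = 205837)
o(R) = 41*R
(y + o(445))*(-341070 + (f(170) - 1*(-119383))) = (205837 + 41*445)*(-341070 + (297 - 1*(-119383))) = (205837 + 18245)*(-341070 + (297 + 119383)) = 224082*(-341070 + 119680) = 224082*(-221390) = -49609513980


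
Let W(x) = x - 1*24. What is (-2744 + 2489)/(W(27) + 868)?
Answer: -255/871 ≈ -0.29277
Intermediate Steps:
W(x) = -24 + x (W(x) = x - 24 = -24 + x)
(-2744 + 2489)/(W(27) + 868) = (-2744 + 2489)/((-24 + 27) + 868) = -255/(3 + 868) = -255/871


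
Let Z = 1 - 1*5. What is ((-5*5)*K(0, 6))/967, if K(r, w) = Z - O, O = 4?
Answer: 200/967 ≈ 0.20683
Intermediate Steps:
Z = -4 (Z = 1 - 5 = -4)
K(r, w) = -8 (K(r, w) = -4 - 1*4 = -4 - 4 = -8)
((-5*5)*K(0, 6))/967 = (-5*5*(-8))/967 = -25*(-8)*(1/967) = 200*(1/967) = 200/967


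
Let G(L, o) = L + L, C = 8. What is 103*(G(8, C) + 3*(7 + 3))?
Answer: 4738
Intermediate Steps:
G(L, o) = 2*L
103*(G(8, C) + 3*(7 + 3)) = 103*(2*8 + 3*(7 + 3)) = 103*(16 + 3*10) = 103*(16 + 30) = 103*46 = 4738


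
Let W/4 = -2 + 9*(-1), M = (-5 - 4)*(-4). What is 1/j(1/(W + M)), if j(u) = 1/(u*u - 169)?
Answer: -10815/64 ≈ -168.98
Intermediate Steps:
M = 36 (M = -9*(-4) = 36)
W = -44 (W = 4*(-2 + 9*(-1)) = 4*(-2 - 9) = 4*(-11) = -44)
j(u) = 1/(-169 + u²) (j(u) = 1/(u² - 169) = 1/(-169 + u²))
1/j(1/(W + M)) = 1/(1/(-169 + (1/(-44 + 36))²)) = 1/(1/(-169 + (1/(-8))²)) = 1/(1/(-169 + (-⅛)²)) = 1/(1/(-169 + 1/64)) = 1/(1/(-10815/64)) = 1/(-64/10815) = -10815/64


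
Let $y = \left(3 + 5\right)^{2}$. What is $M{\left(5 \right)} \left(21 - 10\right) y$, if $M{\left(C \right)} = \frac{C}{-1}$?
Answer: $-3520$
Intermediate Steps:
$y = 64$ ($y = 8^{2} = 64$)
$M{\left(C \right)} = - C$ ($M{\left(C \right)} = C \left(-1\right) = - C$)
$M{\left(5 \right)} \left(21 - 10\right) y = \left(-1\right) 5 \left(21 - 10\right) 64 = \left(-5\right) 11 \cdot 64 = \left(-55\right) 64 = -3520$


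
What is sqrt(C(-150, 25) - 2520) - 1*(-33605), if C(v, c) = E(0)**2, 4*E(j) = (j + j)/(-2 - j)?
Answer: 33605 + 6*I*sqrt(70) ≈ 33605.0 + 50.2*I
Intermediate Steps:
E(j) = j/(2*(-2 - j)) (E(j) = ((j + j)/(-2 - j))/4 = ((2*j)/(-2 - j))/4 = (2*j/(-2 - j))/4 = j/(2*(-2 - j)))
C(v, c) = 0 (C(v, c) = (-1*0/(4 + 2*0))**2 = (-1*0/(4 + 0))**2 = (-1*0/4)**2 = (-1*0*1/4)**2 = 0**2 = 0)
sqrt(C(-150, 25) - 2520) - 1*(-33605) = sqrt(0 - 2520) - 1*(-33605) = sqrt(-2520) + 33605 = 6*I*sqrt(70) + 33605 = 33605 + 6*I*sqrt(70)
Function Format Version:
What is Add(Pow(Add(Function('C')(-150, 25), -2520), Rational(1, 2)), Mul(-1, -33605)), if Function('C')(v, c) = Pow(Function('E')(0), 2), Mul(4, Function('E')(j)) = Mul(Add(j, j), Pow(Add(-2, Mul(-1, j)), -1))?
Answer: Add(33605, Mul(6, I, Pow(70, Rational(1, 2)))) ≈ Add(33605., Mul(50.200, I))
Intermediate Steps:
Function('E')(j) = Mul(Rational(1, 2), j, Pow(Add(-2, Mul(-1, j)), -1)) (Function('E')(j) = Mul(Rational(1, 4), Mul(Add(j, j), Pow(Add(-2, Mul(-1, j)), -1))) = Mul(Rational(1, 4), Mul(Mul(2, j), Pow(Add(-2, Mul(-1, j)), -1))) = Mul(Rational(1, 4), Mul(2, j, Pow(Add(-2, Mul(-1, j)), -1))) = Mul(Rational(1, 2), j, Pow(Add(-2, Mul(-1, j)), -1)))
Function('C')(v, c) = 0 (Function('C')(v, c) = Pow(Mul(-1, 0, Pow(Add(4, Mul(2, 0)), -1)), 2) = Pow(Mul(-1, 0, Pow(Add(4, 0), -1)), 2) = Pow(Mul(-1, 0, Pow(4, -1)), 2) = Pow(Mul(-1, 0, Rational(1, 4)), 2) = Pow(0, 2) = 0)
Add(Pow(Add(Function('C')(-150, 25), -2520), Rational(1, 2)), Mul(-1, -33605)) = Add(Pow(Add(0, -2520), Rational(1, 2)), Mul(-1, -33605)) = Add(Pow(-2520, Rational(1, 2)), 33605) = Add(Mul(6, I, Pow(70, Rational(1, 2))), 33605) = Add(33605, Mul(6, I, Pow(70, Rational(1, 2))))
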